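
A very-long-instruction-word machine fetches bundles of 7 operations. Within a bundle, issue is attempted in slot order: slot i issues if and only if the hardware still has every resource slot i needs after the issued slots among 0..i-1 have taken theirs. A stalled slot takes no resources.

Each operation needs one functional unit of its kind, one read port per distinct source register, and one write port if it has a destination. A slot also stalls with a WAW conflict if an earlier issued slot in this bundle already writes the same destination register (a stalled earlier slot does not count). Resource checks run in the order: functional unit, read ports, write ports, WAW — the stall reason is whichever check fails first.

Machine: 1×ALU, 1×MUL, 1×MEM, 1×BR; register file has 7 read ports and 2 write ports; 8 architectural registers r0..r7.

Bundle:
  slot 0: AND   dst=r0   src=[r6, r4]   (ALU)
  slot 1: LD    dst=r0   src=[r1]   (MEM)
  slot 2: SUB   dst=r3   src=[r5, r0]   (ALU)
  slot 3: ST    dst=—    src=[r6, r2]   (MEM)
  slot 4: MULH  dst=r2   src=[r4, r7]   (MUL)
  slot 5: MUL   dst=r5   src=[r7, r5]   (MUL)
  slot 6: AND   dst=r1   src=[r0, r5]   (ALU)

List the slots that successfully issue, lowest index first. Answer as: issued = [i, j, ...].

issued = [0, 3, 4]

(0) want 1×ALU +2rd +1wr — yes → AL0|MU1|ME1|BR1|rd5|wr1
(1) want 1×MEM +1rd +1wr — WAW → AL0|MU1|ME1|BR1|rd5|wr1
(2) want 1×ALU +2rd +1wr — FU → AL0|MU1|ME1|BR1|rd5|wr1
(3) want 1×MEM +2rd +0wr — yes → AL0|MU1|ME0|BR1|rd3|wr1
(4) want 1×MUL +2rd +1wr — yes → AL0|MU0|ME0|BR1|rd1|wr0
(5) want 1×MUL +2rd +1wr — FU → AL0|MU0|ME0|BR1|rd1|wr0
(6) want 1×ALU +2rd +1wr — FU → AL0|MU0|ME0|BR1|rd1|wr0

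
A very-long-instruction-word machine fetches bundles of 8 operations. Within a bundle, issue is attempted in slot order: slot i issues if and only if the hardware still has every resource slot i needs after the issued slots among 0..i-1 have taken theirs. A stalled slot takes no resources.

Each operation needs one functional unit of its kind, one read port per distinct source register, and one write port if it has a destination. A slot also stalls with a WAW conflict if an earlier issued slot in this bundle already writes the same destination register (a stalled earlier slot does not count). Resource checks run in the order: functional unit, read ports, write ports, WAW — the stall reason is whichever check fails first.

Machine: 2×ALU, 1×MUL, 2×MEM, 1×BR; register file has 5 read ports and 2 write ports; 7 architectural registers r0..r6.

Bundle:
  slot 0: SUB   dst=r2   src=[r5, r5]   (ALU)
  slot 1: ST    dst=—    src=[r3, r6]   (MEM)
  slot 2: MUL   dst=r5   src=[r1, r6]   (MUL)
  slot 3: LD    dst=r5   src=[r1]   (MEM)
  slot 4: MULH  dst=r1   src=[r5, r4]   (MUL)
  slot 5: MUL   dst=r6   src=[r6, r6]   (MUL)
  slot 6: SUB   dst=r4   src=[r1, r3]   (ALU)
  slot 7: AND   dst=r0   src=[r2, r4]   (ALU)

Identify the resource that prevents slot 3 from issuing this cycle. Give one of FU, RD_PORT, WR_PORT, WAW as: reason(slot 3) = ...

  0. ALU→r2 ⇒ go  {1A/1Mu/2Ld/1B | 4r 1w}
  1. MEM ⇒ go  {1A/1Mu/1Ld/1B | 2r 1w}
  2. MUL→r5 ⇒ go  {1A/0Mu/1Ld/1B | 0r 0w}
  3. MEM→r5 ⇒ no(RD_PORT)  {1A/0Mu/1Ld/1B | 0r 0w}
  4. MUL→r1 ⇒ no(FU)  {1A/0Mu/1Ld/1B | 0r 0w}
  5. MUL→r6 ⇒ no(FU)  {1A/0Mu/1Ld/1B | 0r 0w}
  6. ALU→r4 ⇒ no(RD_PORT)  {1A/0Mu/1Ld/1B | 0r 0w}
  7. ALU→r0 ⇒ no(RD_PORT)  {1A/0Mu/1Ld/1B | 0r 0w}

reason(slot 3) = RD_PORT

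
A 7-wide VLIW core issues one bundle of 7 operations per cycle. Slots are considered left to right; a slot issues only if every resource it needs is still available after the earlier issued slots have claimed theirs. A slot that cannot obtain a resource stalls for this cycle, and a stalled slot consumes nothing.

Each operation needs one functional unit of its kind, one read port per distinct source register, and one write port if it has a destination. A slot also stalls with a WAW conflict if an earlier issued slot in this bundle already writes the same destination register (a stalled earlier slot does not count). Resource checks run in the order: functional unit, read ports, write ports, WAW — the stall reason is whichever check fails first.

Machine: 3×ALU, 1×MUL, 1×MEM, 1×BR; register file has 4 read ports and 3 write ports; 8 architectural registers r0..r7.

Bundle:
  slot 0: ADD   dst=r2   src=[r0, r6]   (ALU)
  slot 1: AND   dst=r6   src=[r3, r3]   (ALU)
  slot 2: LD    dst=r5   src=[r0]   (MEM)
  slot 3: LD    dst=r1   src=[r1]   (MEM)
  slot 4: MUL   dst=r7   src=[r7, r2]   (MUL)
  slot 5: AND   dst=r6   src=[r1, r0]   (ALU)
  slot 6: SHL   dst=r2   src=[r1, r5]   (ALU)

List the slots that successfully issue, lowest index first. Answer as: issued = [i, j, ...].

issued = [0, 1, 2]

#0 ALU src=r0,r6 dispatched  <A:2 Mu:1 Ld:1 B:1 rd:2 wr:2>
#1 ALU src=r3,r3 dispatched  <A:1 Mu:1 Ld:1 B:1 rd:1 wr:1>
#2 MEM src=r0 dispatched  <A:1 Mu:1 Ld:0 B:1 rd:0 wr:0>
#3 MEM src=r1 held:FU  <A:1 Mu:1 Ld:0 B:1 rd:0 wr:0>
#4 MUL src=r7,r2 held:RD_PORT  <A:1 Mu:1 Ld:0 B:1 rd:0 wr:0>
#5 ALU src=r1,r0 held:RD_PORT  <A:1 Mu:1 Ld:0 B:1 rd:0 wr:0>
#6 ALU src=r1,r5 held:RD_PORT  <A:1 Mu:1 Ld:0 B:1 rd:0 wr:0>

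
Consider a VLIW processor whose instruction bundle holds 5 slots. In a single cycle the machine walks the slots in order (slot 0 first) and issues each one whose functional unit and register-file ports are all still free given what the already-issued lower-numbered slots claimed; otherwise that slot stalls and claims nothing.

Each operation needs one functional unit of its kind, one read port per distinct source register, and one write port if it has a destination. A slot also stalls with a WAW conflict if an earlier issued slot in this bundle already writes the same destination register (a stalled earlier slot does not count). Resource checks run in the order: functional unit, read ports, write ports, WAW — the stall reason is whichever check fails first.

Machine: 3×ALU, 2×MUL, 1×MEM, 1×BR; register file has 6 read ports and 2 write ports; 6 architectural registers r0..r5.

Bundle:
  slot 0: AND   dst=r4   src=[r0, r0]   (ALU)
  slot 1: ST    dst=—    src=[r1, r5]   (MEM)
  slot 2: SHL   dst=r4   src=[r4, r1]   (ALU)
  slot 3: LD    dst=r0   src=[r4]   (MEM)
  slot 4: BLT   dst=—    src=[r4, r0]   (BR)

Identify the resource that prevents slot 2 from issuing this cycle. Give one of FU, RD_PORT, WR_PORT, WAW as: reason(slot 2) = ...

reason(slot 2) = WAW

(0) want 1×ALU +1rd +1wr — yes → AL2|MU2|ME1|BR1|rd5|wr1
(1) want 1×MEM +2rd +0wr — yes → AL2|MU2|ME0|BR1|rd3|wr1
(2) want 1×ALU +2rd +1wr — WAW → AL2|MU2|ME0|BR1|rd3|wr1
(3) want 1×MEM +1rd +1wr — FU → AL2|MU2|ME0|BR1|rd3|wr1
(4) want 1×BR +2rd +0wr — yes → AL2|MU2|ME0|BR0|rd1|wr1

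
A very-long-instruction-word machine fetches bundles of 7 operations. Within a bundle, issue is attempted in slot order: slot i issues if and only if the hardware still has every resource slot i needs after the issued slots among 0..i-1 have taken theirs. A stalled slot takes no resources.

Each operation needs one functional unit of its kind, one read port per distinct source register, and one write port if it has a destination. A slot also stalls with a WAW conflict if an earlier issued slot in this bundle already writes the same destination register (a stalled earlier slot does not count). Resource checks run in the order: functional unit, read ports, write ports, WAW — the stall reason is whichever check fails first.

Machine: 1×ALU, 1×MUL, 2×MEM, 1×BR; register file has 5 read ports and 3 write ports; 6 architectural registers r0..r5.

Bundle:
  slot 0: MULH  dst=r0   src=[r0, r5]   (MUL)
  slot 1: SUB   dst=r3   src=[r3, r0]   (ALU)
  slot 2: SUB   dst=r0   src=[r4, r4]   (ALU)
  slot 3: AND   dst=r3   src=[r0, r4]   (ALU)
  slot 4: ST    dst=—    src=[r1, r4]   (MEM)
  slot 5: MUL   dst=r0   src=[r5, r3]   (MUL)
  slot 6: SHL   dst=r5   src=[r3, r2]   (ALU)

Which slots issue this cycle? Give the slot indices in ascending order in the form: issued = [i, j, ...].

slot 0 (MUL): ISSUE — free A1,Mu0,Ld2,B1 rp3 wp2
slot 1 (ALU): ISSUE — free A0,Mu0,Ld2,B1 rp1 wp1
slot 2 (ALU): stall FU — free A0,Mu0,Ld2,B1 rp1 wp1
slot 3 (ALU): stall FU — free A0,Mu0,Ld2,B1 rp1 wp1
slot 4 (MEM): stall RD_PORT — free A0,Mu0,Ld2,B1 rp1 wp1
slot 5 (MUL): stall FU — free A0,Mu0,Ld2,B1 rp1 wp1
slot 6 (ALU): stall FU — free A0,Mu0,Ld2,B1 rp1 wp1

issued = [0, 1]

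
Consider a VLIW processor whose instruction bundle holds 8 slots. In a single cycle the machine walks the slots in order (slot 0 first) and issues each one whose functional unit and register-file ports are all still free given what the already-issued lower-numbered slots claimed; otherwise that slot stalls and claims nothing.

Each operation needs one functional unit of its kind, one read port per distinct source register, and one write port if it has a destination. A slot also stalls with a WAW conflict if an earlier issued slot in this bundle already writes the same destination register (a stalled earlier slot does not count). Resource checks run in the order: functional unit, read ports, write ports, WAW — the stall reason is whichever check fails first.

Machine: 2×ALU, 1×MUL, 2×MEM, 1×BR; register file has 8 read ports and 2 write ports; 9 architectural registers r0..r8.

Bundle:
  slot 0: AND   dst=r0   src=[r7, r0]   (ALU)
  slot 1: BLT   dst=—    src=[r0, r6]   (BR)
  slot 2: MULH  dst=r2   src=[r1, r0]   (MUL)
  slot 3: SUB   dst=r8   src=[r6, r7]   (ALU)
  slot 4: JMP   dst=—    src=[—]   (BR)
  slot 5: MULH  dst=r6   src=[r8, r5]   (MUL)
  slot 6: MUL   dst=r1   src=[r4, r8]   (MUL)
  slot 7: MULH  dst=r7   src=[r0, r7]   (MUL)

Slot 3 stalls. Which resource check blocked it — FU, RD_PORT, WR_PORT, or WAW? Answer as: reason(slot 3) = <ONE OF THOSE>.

#0 ALU src=r7,r0 dispatched  <A:1 Mu:1 Ld:2 B:1 rd:6 wr:1>
#1 BR src=r0,r6 dispatched  <A:1 Mu:1 Ld:2 B:0 rd:4 wr:1>
#2 MUL src=r1,r0 dispatched  <A:1 Mu:0 Ld:2 B:0 rd:2 wr:0>
#3 ALU src=r6,r7 held:WR_PORT  <A:1 Mu:0 Ld:2 B:0 rd:2 wr:0>
#4 BR src=- held:FU  <A:1 Mu:0 Ld:2 B:0 rd:2 wr:0>
#5 MUL src=r8,r5 held:FU  <A:1 Mu:0 Ld:2 B:0 rd:2 wr:0>
#6 MUL src=r4,r8 held:FU  <A:1 Mu:0 Ld:2 B:0 rd:2 wr:0>
#7 MUL src=r0,r7 held:FU  <A:1 Mu:0 Ld:2 B:0 rd:2 wr:0>

reason(slot 3) = WR_PORT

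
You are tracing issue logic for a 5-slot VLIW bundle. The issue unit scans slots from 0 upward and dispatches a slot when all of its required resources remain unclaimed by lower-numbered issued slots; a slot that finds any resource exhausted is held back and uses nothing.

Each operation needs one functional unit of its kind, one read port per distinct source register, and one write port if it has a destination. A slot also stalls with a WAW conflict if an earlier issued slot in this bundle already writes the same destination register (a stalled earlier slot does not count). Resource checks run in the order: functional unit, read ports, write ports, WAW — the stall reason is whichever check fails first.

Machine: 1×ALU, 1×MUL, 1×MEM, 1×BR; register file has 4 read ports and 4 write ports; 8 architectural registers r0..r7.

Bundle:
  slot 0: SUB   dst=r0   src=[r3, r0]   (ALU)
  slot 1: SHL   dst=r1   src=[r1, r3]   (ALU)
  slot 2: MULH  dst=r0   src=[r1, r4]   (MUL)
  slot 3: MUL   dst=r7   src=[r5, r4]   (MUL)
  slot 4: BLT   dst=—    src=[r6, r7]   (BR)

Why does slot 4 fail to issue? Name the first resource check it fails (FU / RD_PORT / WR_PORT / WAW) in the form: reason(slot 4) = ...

reason(slot 4) = RD_PORT

[0] ALU needs rd=2 wr=1: ok; after: ALU=0 MUL=1 MEM=1 BR=1, R=2, W=3
[1] ALU needs rd=2 wr=1: FU; after: ALU=0 MUL=1 MEM=1 BR=1, R=2, W=3
[2] MUL needs rd=2 wr=1: WAW; after: ALU=0 MUL=1 MEM=1 BR=1, R=2, W=3
[3] MUL needs rd=2 wr=1: ok; after: ALU=0 MUL=0 MEM=1 BR=1, R=0, W=2
[4] BR needs rd=2 wr=0: RD_PORT; after: ALU=0 MUL=0 MEM=1 BR=1, R=0, W=2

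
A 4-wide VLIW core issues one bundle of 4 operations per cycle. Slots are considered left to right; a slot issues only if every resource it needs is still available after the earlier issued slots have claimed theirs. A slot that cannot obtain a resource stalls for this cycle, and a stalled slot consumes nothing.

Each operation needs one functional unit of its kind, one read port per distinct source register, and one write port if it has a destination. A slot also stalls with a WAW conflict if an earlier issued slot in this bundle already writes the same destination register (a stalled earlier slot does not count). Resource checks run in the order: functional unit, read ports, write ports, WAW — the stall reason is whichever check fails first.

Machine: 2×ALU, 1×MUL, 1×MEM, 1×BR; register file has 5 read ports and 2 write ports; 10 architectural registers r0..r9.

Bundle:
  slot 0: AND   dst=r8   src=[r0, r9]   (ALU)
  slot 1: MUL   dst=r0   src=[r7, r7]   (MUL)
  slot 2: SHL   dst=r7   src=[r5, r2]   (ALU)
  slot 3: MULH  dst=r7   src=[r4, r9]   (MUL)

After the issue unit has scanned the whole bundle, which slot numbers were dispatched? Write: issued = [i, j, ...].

issued = [0, 1]

#0 ALU src=r0,r9 dispatched  <A:1 Mu:1 Ld:1 B:1 rd:3 wr:1>
#1 MUL src=r7,r7 dispatched  <A:1 Mu:0 Ld:1 B:1 rd:2 wr:0>
#2 ALU src=r5,r2 held:WR_PORT  <A:1 Mu:0 Ld:1 B:1 rd:2 wr:0>
#3 MUL src=r4,r9 held:FU  <A:1 Mu:0 Ld:1 B:1 rd:2 wr:0>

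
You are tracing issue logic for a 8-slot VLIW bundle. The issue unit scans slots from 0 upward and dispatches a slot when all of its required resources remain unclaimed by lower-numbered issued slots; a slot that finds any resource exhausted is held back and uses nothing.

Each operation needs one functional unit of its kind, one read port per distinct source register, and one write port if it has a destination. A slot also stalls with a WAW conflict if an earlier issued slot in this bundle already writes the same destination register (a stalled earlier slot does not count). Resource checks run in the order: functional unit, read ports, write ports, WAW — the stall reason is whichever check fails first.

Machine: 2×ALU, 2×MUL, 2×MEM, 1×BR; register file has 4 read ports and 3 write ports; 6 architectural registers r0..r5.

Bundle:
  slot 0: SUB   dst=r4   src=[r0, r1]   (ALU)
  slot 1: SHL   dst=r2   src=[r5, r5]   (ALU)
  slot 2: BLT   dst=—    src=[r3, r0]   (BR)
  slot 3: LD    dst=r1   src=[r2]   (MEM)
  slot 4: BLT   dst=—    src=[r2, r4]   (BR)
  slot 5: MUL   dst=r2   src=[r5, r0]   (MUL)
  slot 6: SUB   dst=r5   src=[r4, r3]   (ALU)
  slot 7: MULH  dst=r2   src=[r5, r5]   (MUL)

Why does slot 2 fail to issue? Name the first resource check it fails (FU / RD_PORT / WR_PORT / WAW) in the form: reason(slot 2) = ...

reason(slot 2) = RD_PORT

(0) want 1×ALU +2rd +1wr — yes → AL1|MU2|ME2|BR1|rd2|wr2
(1) want 1×ALU +1rd +1wr — yes → AL0|MU2|ME2|BR1|rd1|wr1
(2) want 1×BR +2rd +0wr — RD_PORT → AL0|MU2|ME2|BR1|rd1|wr1
(3) want 1×MEM +1rd +1wr — yes → AL0|MU2|ME1|BR1|rd0|wr0
(4) want 1×BR +2rd +0wr — RD_PORT → AL0|MU2|ME1|BR1|rd0|wr0
(5) want 1×MUL +2rd +1wr — RD_PORT → AL0|MU2|ME1|BR1|rd0|wr0
(6) want 1×ALU +2rd +1wr — FU → AL0|MU2|ME1|BR1|rd0|wr0
(7) want 1×MUL +1rd +1wr — RD_PORT → AL0|MU2|ME1|BR1|rd0|wr0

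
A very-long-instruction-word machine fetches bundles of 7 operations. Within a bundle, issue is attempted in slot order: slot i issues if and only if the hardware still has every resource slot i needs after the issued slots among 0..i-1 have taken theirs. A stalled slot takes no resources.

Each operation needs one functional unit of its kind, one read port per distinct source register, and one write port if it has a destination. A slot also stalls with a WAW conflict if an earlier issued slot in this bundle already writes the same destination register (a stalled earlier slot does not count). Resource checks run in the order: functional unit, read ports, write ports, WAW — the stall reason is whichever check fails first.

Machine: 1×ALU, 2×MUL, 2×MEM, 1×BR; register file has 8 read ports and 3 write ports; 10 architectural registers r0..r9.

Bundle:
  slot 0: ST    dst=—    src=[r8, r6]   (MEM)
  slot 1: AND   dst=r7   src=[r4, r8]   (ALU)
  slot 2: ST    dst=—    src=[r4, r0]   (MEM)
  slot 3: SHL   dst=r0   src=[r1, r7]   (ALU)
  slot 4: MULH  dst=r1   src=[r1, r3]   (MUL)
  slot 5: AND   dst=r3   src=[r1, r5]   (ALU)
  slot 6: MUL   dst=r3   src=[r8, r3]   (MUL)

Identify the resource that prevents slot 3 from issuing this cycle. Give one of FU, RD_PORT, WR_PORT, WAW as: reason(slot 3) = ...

(0) want 1×MEM +2rd +0wr — yes → AL1|MU2|ME1|BR1|rd6|wr3
(1) want 1×ALU +2rd +1wr — yes → AL0|MU2|ME1|BR1|rd4|wr2
(2) want 1×MEM +2rd +0wr — yes → AL0|MU2|ME0|BR1|rd2|wr2
(3) want 1×ALU +2rd +1wr — FU → AL0|MU2|ME0|BR1|rd2|wr2
(4) want 1×MUL +2rd +1wr — yes → AL0|MU1|ME0|BR1|rd0|wr1
(5) want 1×ALU +2rd +1wr — FU → AL0|MU1|ME0|BR1|rd0|wr1
(6) want 1×MUL +2rd +1wr — RD_PORT → AL0|MU1|ME0|BR1|rd0|wr1

reason(slot 3) = FU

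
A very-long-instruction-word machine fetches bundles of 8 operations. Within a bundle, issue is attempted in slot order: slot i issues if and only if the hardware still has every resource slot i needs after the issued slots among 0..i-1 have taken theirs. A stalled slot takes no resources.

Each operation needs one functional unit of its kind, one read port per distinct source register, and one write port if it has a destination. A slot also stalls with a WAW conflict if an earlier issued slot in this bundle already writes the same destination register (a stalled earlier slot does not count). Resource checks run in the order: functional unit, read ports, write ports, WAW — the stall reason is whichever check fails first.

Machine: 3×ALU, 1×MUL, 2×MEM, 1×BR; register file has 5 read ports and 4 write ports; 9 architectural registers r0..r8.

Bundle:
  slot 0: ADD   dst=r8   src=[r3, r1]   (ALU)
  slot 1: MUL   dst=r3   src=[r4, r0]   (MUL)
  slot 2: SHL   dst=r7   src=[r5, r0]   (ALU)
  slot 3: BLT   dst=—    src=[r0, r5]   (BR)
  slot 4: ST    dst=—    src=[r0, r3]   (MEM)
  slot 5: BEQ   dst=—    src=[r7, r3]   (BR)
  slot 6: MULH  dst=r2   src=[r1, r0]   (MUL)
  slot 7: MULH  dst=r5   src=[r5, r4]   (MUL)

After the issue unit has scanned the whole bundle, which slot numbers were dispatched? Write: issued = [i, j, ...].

#0 ALU src=r3,r1 dispatched  <A:2 Mu:1 Ld:2 B:1 rd:3 wr:3>
#1 MUL src=r4,r0 dispatched  <A:2 Mu:0 Ld:2 B:1 rd:1 wr:2>
#2 ALU src=r5,r0 held:RD_PORT  <A:2 Mu:0 Ld:2 B:1 rd:1 wr:2>
#3 BR src=r0,r5 held:RD_PORT  <A:2 Mu:0 Ld:2 B:1 rd:1 wr:2>
#4 MEM src=r0,r3 held:RD_PORT  <A:2 Mu:0 Ld:2 B:1 rd:1 wr:2>
#5 BR src=r7,r3 held:RD_PORT  <A:2 Mu:0 Ld:2 B:1 rd:1 wr:2>
#6 MUL src=r1,r0 held:FU  <A:2 Mu:0 Ld:2 B:1 rd:1 wr:2>
#7 MUL src=r5,r4 held:FU  <A:2 Mu:0 Ld:2 B:1 rd:1 wr:2>

issued = [0, 1]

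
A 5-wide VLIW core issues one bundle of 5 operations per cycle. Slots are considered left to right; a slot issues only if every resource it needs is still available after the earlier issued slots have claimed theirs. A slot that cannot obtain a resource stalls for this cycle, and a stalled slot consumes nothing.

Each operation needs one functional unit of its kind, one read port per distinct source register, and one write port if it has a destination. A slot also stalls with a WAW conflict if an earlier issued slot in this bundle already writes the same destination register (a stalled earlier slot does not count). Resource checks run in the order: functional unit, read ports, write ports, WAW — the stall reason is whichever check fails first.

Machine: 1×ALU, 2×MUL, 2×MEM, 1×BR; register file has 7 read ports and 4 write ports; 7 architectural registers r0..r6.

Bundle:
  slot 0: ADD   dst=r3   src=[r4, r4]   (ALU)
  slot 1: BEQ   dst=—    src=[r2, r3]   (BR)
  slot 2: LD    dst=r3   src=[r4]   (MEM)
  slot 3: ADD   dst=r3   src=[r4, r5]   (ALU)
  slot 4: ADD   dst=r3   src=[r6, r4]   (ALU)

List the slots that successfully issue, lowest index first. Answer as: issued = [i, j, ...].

issued = [0, 1]

[0] ALU needs rd=1 wr=1: ok; after: ALU=0 MUL=2 MEM=2 BR=1, R=6, W=3
[1] BR needs rd=2 wr=0: ok; after: ALU=0 MUL=2 MEM=2 BR=0, R=4, W=3
[2] MEM needs rd=1 wr=1: WAW; after: ALU=0 MUL=2 MEM=2 BR=0, R=4, W=3
[3] ALU needs rd=2 wr=1: FU; after: ALU=0 MUL=2 MEM=2 BR=0, R=4, W=3
[4] ALU needs rd=2 wr=1: FU; after: ALU=0 MUL=2 MEM=2 BR=0, R=4, W=3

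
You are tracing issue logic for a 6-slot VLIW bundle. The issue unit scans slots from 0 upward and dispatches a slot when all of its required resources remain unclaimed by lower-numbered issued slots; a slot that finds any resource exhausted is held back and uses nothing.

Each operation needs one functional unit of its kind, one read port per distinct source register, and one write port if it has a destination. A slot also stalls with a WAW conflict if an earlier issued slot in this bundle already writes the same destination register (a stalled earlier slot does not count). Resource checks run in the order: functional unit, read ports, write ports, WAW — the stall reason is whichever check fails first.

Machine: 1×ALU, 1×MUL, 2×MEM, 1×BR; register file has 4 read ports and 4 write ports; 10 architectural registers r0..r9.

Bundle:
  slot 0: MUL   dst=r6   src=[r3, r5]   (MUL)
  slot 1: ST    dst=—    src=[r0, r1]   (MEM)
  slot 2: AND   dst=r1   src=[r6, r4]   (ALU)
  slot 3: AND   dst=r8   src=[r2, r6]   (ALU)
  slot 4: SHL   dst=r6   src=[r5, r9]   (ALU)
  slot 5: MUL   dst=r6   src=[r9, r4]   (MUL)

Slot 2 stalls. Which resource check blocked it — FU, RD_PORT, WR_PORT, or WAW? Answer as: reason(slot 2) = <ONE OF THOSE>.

slot 0 (MUL): ISSUE — free A1,Mu0,Ld2,B1 rp2 wp3
slot 1 (MEM): ISSUE — free A1,Mu0,Ld1,B1 rp0 wp3
slot 2 (ALU): stall RD_PORT — free A1,Mu0,Ld1,B1 rp0 wp3
slot 3 (ALU): stall RD_PORT — free A1,Mu0,Ld1,B1 rp0 wp3
slot 4 (ALU): stall RD_PORT — free A1,Mu0,Ld1,B1 rp0 wp3
slot 5 (MUL): stall FU — free A1,Mu0,Ld1,B1 rp0 wp3

reason(slot 2) = RD_PORT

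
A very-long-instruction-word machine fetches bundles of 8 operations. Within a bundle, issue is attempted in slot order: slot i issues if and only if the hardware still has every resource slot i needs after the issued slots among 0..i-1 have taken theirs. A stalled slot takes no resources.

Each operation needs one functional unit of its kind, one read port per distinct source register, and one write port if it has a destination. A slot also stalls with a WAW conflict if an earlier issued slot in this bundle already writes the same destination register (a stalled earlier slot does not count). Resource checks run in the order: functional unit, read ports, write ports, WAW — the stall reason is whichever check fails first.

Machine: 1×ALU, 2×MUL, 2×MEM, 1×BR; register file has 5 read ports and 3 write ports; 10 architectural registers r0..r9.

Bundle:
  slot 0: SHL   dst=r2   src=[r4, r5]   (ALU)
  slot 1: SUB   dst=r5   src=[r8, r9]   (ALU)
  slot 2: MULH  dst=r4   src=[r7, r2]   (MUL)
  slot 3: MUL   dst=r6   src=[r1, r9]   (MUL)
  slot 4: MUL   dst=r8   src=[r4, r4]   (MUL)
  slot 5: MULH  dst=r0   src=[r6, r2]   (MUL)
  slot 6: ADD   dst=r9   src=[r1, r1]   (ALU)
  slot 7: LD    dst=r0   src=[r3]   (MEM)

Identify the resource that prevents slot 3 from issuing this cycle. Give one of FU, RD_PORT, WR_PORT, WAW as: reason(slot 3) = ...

  0. ALU→r2 ⇒ go  {0A/2Mu/2Ld/1B | 3r 2w}
  1. ALU→r5 ⇒ no(FU)  {0A/2Mu/2Ld/1B | 3r 2w}
  2. MUL→r4 ⇒ go  {0A/1Mu/2Ld/1B | 1r 1w}
  3. MUL→r6 ⇒ no(RD_PORT)  {0A/1Mu/2Ld/1B | 1r 1w}
  4. MUL→r8 ⇒ go  {0A/0Mu/2Ld/1B | 0r 0w}
  5. MUL→r0 ⇒ no(FU)  {0A/0Mu/2Ld/1B | 0r 0w}
  6. ALU→r9 ⇒ no(FU)  {0A/0Mu/2Ld/1B | 0r 0w}
  7. MEM→r0 ⇒ no(RD_PORT)  {0A/0Mu/2Ld/1B | 0r 0w}

reason(slot 3) = RD_PORT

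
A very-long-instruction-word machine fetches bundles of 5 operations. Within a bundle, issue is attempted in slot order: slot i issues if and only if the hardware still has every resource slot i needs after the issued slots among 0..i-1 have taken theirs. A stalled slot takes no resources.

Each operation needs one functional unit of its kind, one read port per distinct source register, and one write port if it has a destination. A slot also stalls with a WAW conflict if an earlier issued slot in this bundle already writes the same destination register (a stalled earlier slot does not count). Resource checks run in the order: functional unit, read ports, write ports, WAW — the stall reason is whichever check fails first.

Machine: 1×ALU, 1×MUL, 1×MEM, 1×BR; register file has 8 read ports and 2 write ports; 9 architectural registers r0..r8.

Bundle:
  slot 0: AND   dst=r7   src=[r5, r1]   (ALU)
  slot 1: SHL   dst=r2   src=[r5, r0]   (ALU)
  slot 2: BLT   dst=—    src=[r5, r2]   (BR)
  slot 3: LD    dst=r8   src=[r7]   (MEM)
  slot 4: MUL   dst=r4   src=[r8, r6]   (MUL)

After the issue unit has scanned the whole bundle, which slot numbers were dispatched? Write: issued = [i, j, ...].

slot 0 (ALU): ISSUE — free A0,Mu1,Ld1,B1 rp6 wp1
slot 1 (ALU): stall FU — free A0,Mu1,Ld1,B1 rp6 wp1
slot 2 (BR): ISSUE — free A0,Mu1,Ld1,B0 rp4 wp1
slot 3 (MEM): ISSUE — free A0,Mu1,Ld0,B0 rp3 wp0
slot 4 (MUL): stall WR_PORT — free A0,Mu1,Ld0,B0 rp3 wp0

issued = [0, 2, 3]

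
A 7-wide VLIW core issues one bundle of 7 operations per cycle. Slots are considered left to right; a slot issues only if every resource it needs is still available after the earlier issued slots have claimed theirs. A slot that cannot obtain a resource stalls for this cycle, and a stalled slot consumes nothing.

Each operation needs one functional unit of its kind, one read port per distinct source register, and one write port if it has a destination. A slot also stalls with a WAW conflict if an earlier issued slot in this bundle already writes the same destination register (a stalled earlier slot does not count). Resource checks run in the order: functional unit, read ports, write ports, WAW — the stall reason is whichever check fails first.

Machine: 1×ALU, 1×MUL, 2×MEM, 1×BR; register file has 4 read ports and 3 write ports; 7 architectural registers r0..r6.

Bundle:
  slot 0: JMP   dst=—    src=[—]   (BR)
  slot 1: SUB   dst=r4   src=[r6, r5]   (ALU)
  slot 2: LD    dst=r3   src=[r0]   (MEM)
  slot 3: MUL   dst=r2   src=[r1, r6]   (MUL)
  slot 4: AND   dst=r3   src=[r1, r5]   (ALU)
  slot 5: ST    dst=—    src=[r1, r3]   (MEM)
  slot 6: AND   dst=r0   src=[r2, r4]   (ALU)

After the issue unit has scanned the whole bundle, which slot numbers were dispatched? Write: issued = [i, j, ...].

#0 BR src=- dispatched  <A:1 Mu:1 Ld:2 B:0 rd:4 wr:3>
#1 ALU src=r6,r5 dispatched  <A:0 Mu:1 Ld:2 B:0 rd:2 wr:2>
#2 MEM src=r0 dispatched  <A:0 Mu:1 Ld:1 B:0 rd:1 wr:1>
#3 MUL src=r1,r6 held:RD_PORT  <A:0 Mu:1 Ld:1 B:0 rd:1 wr:1>
#4 ALU src=r1,r5 held:FU  <A:0 Mu:1 Ld:1 B:0 rd:1 wr:1>
#5 MEM src=r1,r3 held:RD_PORT  <A:0 Mu:1 Ld:1 B:0 rd:1 wr:1>
#6 ALU src=r2,r4 held:FU  <A:0 Mu:1 Ld:1 B:0 rd:1 wr:1>

issued = [0, 1, 2]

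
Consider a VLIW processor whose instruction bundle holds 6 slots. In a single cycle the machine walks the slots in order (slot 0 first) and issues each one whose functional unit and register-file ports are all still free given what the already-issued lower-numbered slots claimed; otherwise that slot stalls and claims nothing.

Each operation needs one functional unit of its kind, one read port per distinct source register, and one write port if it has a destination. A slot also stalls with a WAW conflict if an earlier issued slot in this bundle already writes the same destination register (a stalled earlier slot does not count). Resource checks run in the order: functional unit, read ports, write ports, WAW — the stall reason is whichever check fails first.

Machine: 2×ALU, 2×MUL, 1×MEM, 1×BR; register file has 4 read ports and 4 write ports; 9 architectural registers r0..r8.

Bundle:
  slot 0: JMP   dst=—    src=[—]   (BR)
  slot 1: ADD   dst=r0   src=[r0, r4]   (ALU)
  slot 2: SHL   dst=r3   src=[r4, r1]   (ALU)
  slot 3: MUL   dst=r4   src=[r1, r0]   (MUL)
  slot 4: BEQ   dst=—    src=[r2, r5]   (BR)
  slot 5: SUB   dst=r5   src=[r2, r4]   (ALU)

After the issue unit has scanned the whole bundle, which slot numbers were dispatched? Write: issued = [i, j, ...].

[0] BR needs rd=0 wr=0: ok; after: ALU=2 MUL=2 MEM=1 BR=0, R=4, W=4
[1] ALU needs rd=2 wr=1: ok; after: ALU=1 MUL=2 MEM=1 BR=0, R=2, W=3
[2] ALU needs rd=2 wr=1: ok; after: ALU=0 MUL=2 MEM=1 BR=0, R=0, W=2
[3] MUL needs rd=2 wr=1: RD_PORT; after: ALU=0 MUL=2 MEM=1 BR=0, R=0, W=2
[4] BR needs rd=2 wr=0: FU; after: ALU=0 MUL=2 MEM=1 BR=0, R=0, W=2
[5] ALU needs rd=2 wr=1: FU; after: ALU=0 MUL=2 MEM=1 BR=0, R=0, W=2

issued = [0, 1, 2]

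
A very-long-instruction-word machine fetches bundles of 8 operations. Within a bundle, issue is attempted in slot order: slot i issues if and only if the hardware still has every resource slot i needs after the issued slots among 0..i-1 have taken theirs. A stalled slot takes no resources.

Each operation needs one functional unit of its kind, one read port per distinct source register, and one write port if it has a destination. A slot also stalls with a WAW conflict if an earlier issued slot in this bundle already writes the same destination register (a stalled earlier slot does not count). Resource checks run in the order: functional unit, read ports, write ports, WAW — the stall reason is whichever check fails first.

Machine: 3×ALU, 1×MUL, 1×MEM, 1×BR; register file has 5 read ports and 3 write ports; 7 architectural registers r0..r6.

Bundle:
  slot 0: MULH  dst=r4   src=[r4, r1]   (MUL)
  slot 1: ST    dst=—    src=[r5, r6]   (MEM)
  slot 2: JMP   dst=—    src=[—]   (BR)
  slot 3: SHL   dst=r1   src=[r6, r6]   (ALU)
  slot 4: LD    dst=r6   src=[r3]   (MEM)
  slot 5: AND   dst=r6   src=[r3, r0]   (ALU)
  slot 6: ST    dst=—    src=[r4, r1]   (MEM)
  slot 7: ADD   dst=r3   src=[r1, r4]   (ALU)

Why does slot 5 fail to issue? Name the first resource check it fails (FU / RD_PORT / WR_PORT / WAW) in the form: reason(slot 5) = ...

reason(slot 5) = RD_PORT

[0] MUL needs rd=2 wr=1: ok; after: ALU=3 MUL=0 MEM=1 BR=1, R=3, W=2
[1] MEM needs rd=2 wr=0: ok; after: ALU=3 MUL=0 MEM=0 BR=1, R=1, W=2
[2] BR needs rd=0 wr=0: ok; after: ALU=3 MUL=0 MEM=0 BR=0, R=1, W=2
[3] ALU needs rd=1 wr=1: ok; after: ALU=2 MUL=0 MEM=0 BR=0, R=0, W=1
[4] MEM needs rd=1 wr=1: FU; after: ALU=2 MUL=0 MEM=0 BR=0, R=0, W=1
[5] ALU needs rd=2 wr=1: RD_PORT; after: ALU=2 MUL=0 MEM=0 BR=0, R=0, W=1
[6] MEM needs rd=2 wr=0: FU; after: ALU=2 MUL=0 MEM=0 BR=0, R=0, W=1
[7] ALU needs rd=2 wr=1: RD_PORT; after: ALU=2 MUL=0 MEM=0 BR=0, R=0, W=1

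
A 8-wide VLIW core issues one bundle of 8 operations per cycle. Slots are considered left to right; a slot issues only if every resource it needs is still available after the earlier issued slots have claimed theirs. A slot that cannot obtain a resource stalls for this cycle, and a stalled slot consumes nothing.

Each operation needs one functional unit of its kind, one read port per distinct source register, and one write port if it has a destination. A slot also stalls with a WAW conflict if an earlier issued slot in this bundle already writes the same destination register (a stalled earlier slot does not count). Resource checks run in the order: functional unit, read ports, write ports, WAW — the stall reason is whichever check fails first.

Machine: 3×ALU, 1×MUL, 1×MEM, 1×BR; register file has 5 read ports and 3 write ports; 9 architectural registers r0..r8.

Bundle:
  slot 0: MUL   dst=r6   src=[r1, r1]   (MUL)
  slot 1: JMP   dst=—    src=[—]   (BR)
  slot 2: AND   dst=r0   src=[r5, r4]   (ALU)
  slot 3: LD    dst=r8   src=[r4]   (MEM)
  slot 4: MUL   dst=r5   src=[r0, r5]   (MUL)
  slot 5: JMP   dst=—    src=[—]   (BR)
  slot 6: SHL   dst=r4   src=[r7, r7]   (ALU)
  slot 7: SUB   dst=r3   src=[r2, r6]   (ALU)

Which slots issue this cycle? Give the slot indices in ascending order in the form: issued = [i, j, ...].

issued = [0, 1, 2, 3]

slot 0 (MUL): ISSUE — free A3,Mu0,Ld1,B1 rp4 wp2
slot 1 (BR): ISSUE — free A3,Mu0,Ld1,B0 rp4 wp2
slot 2 (ALU): ISSUE — free A2,Mu0,Ld1,B0 rp2 wp1
slot 3 (MEM): ISSUE — free A2,Mu0,Ld0,B0 rp1 wp0
slot 4 (MUL): stall FU — free A2,Mu0,Ld0,B0 rp1 wp0
slot 5 (BR): stall FU — free A2,Mu0,Ld0,B0 rp1 wp0
slot 6 (ALU): stall WR_PORT — free A2,Mu0,Ld0,B0 rp1 wp0
slot 7 (ALU): stall RD_PORT — free A2,Mu0,Ld0,B0 rp1 wp0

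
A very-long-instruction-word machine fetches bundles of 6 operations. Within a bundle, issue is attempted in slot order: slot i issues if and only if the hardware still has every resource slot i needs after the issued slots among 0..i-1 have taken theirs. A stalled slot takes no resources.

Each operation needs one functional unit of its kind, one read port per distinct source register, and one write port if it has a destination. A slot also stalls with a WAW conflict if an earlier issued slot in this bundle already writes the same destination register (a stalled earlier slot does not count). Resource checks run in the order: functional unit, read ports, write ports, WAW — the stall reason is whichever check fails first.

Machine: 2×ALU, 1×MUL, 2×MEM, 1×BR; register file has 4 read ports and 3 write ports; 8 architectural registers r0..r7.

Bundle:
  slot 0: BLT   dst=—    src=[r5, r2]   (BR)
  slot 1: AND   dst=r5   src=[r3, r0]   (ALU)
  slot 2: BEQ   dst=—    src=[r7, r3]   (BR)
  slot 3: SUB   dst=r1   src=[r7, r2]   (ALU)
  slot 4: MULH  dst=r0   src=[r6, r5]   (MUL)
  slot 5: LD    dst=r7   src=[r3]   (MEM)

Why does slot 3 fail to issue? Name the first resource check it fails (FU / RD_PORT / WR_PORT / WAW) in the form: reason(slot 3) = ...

(0) want 1×BR +2rd +0wr — yes → AL2|MU1|ME2|BR0|rd2|wr3
(1) want 1×ALU +2rd +1wr — yes → AL1|MU1|ME2|BR0|rd0|wr2
(2) want 1×BR +2rd +0wr — FU → AL1|MU1|ME2|BR0|rd0|wr2
(3) want 1×ALU +2rd +1wr — RD_PORT → AL1|MU1|ME2|BR0|rd0|wr2
(4) want 1×MUL +2rd +1wr — RD_PORT → AL1|MU1|ME2|BR0|rd0|wr2
(5) want 1×MEM +1rd +1wr — RD_PORT → AL1|MU1|ME2|BR0|rd0|wr2

reason(slot 3) = RD_PORT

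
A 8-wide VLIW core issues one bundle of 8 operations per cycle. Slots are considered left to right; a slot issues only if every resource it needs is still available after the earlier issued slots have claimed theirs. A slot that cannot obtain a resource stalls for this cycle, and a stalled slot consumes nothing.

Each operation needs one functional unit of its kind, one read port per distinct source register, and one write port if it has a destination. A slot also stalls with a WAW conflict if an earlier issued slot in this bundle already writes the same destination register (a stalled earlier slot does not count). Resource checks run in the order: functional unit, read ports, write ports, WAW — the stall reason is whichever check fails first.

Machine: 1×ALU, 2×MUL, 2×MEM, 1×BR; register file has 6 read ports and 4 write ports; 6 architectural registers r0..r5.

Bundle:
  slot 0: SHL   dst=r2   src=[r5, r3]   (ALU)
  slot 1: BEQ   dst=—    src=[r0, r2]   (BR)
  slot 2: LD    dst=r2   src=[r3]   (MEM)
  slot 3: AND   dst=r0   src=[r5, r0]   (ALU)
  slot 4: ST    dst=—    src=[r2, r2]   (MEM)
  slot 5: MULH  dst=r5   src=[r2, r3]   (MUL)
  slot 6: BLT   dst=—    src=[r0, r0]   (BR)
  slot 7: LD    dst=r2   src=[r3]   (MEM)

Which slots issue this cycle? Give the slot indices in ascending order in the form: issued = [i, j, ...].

  0. ALU→r2 ⇒ go  {0A/2Mu/2Ld/1B | 4r 3w}
  1. BR ⇒ go  {0A/2Mu/2Ld/0B | 2r 3w}
  2. MEM→r2 ⇒ no(WAW)  {0A/2Mu/2Ld/0B | 2r 3w}
  3. ALU→r0 ⇒ no(FU)  {0A/2Mu/2Ld/0B | 2r 3w}
  4. MEM ⇒ go  {0A/2Mu/1Ld/0B | 1r 3w}
  5. MUL→r5 ⇒ no(RD_PORT)  {0A/2Mu/1Ld/0B | 1r 3w}
  6. BR ⇒ no(FU)  {0A/2Mu/1Ld/0B | 1r 3w}
  7. MEM→r2 ⇒ no(WAW)  {0A/2Mu/1Ld/0B | 1r 3w}

issued = [0, 1, 4]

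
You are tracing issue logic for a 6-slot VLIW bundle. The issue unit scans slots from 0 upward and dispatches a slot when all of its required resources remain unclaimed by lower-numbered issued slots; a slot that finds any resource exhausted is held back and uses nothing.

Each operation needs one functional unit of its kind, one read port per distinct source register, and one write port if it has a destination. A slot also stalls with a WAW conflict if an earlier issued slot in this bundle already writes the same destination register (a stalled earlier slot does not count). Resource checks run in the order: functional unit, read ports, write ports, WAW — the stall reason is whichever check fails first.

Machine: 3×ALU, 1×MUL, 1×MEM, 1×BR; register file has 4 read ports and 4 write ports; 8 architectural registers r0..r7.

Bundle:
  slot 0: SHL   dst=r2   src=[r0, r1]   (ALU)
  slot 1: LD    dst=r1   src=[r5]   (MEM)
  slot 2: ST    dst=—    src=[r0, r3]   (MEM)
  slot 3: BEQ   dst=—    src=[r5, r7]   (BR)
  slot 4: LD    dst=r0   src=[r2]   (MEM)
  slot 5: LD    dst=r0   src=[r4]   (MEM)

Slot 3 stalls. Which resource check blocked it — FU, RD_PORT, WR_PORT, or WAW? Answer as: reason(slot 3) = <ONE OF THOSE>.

#0 ALU src=r0,r1 dispatched  <A:2 Mu:1 Ld:1 B:1 rd:2 wr:3>
#1 MEM src=r5 dispatched  <A:2 Mu:1 Ld:0 B:1 rd:1 wr:2>
#2 MEM src=r0,r3 held:FU  <A:2 Mu:1 Ld:0 B:1 rd:1 wr:2>
#3 BR src=r5,r7 held:RD_PORT  <A:2 Mu:1 Ld:0 B:1 rd:1 wr:2>
#4 MEM src=r2 held:FU  <A:2 Mu:1 Ld:0 B:1 rd:1 wr:2>
#5 MEM src=r4 held:FU  <A:2 Mu:1 Ld:0 B:1 rd:1 wr:2>

reason(slot 3) = RD_PORT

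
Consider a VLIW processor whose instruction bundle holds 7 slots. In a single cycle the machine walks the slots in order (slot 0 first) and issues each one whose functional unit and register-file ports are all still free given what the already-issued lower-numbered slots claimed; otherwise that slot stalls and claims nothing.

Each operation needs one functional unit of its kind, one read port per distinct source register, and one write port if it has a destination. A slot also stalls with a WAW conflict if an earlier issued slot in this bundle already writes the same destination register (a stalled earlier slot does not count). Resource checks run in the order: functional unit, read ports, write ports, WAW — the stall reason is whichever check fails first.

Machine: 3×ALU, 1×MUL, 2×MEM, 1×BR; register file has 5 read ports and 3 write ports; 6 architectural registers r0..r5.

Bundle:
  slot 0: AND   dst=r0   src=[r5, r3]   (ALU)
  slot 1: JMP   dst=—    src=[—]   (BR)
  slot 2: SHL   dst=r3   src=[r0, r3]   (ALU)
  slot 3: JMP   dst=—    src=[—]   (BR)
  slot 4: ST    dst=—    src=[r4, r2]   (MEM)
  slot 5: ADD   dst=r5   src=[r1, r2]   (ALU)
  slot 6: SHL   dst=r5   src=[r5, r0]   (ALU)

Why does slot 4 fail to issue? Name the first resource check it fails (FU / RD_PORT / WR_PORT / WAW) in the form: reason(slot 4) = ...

#0 ALU src=r5,r3 dispatched  <A:2 Mu:1 Ld:2 B:1 rd:3 wr:2>
#1 BR src=- dispatched  <A:2 Mu:1 Ld:2 B:0 rd:3 wr:2>
#2 ALU src=r0,r3 dispatched  <A:1 Mu:1 Ld:2 B:0 rd:1 wr:1>
#3 BR src=- held:FU  <A:1 Mu:1 Ld:2 B:0 rd:1 wr:1>
#4 MEM src=r4,r2 held:RD_PORT  <A:1 Mu:1 Ld:2 B:0 rd:1 wr:1>
#5 ALU src=r1,r2 held:RD_PORT  <A:1 Mu:1 Ld:2 B:0 rd:1 wr:1>
#6 ALU src=r5,r0 held:RD_PORT  <A:1 Mu:1 Ld:2 B:0 rd:1 wr:1>

reason(slot 4) = RD_PORT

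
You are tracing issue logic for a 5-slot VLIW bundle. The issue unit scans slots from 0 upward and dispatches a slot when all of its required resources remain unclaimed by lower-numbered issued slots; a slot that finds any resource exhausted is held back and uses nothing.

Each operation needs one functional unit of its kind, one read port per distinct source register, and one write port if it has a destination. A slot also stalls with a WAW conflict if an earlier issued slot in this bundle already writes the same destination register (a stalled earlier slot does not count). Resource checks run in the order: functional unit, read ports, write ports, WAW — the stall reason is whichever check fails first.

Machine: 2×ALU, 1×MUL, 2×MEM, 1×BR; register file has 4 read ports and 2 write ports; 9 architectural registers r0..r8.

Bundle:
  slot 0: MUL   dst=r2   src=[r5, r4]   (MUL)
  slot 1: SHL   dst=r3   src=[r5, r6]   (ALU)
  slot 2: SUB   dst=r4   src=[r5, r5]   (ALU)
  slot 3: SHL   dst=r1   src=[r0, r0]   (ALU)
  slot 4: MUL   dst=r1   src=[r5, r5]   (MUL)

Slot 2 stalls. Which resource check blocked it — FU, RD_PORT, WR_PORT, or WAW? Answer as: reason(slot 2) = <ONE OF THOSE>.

reason(slot 2) = RD_PORT

  0. MUL→r2 ⇒ go  {2A/0Mu/2Ld/1B | 2r 1w}
  1. ALU→r3 ⇒ go  {1A/0Mu/2Ld/1B | 0r 0w}
  2. ALU→r4 ⇒ no(RD_PORT)  {1A/0Mu/2Ld/1B | 0r 0w}
  3. ALU→r1 ⇒ no(RD_PORT)  {1A/0Mu/2Ld/1B | 0r 0w}
  4. MUL→r1 ⇒ no(FU)  {1A/0Mu/2Ld/1B | 0r 0w}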